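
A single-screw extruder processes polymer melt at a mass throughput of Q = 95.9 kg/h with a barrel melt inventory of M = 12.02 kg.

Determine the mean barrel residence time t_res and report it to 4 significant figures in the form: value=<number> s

value=451.2 s

Q_s = Q / 3600 = 95.9 / 3600 = 0.0266389 kg/s
t_res = M / Q_s = 12.02 / 0.0266389 = 451.22 s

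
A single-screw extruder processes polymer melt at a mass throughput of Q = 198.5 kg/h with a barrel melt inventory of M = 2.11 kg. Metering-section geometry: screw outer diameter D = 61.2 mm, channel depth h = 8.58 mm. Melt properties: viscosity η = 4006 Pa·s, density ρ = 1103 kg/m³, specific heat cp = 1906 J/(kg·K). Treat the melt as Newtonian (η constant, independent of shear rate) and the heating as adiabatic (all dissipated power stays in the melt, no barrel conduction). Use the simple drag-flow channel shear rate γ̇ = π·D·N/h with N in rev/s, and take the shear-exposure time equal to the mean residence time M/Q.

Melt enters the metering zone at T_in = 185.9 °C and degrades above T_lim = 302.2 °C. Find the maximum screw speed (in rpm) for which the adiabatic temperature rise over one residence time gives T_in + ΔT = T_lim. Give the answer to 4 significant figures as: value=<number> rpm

value=106.9 rpm

Throughput in SI: Q_s = 198.5 kg/h ÷ 3600 s/h = 0.0551389 kg/s
Mean residence time: t_res = M/Q_s = 2.11 kg / 0.0551389 kg/s = 38.267 s
Convert to metres: D = 0.0612 m, h = 0.00858 m
ΔT_a = T_lim − T_in = 302.2 °C − 185.9 °C = 116.3 K
Invert ΔT = ηγ̇²t_res/(ρcp) for γ̇: γ̇_max² = ΔT_a ρ cp / (η t_res) = 116.3·1103·1906 / (4006·38.267) = 1594.93 s⁻²
Take the square root: γ̇_max = √(1594.93) = 39.9366 s⁻¹
N_max = γ̇_max h / (πD) = 39.9366·0.00858/(π·0.0612) = 1.7822 rev/s → ×60 = 106.932 rpm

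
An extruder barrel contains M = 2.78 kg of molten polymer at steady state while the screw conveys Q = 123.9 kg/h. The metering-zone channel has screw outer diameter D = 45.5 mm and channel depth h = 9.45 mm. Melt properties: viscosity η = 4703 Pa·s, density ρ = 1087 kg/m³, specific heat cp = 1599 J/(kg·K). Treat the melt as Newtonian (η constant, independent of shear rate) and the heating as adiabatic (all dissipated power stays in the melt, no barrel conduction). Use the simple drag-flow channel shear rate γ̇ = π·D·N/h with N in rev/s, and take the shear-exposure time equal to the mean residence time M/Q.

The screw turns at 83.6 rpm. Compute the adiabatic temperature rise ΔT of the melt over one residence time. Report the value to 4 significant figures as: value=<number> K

value=97.08 K

Throughput in SI: Q_s = 123.9 kg/h ÷ 3600 s/h = 0.0344167 kg/s
t_res = M / Q_s = 2.78 / 0.0344167 = 80.7748 s
D = 45.5 mm = 0.0455 m;  h = 9.45 mm = 0.00945 m;  N = 83.6 rpm / 60 = 1.39333 rev/s
γ̇ = π D N / h = (π)(0.0455)(1.39333) / 0.00945 = 21.0758 s⁻¹
ΔT = η·γ̇²·t_res/(ρ·cp) = [4703 × 21.0758² × 80.7748] / [1087 × 1599] = 97.0827 K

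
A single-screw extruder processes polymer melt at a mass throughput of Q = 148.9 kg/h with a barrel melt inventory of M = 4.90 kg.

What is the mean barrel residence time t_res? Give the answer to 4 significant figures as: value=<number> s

Convert throughput: Q = 148.9 kg/h = 148.9/3600 = 0.0413611 kg/s
Mean residence time: t_res = M/Q_s = 4.90 kg / 0.0413611 kg/s = 118.469 s

value=118.5 s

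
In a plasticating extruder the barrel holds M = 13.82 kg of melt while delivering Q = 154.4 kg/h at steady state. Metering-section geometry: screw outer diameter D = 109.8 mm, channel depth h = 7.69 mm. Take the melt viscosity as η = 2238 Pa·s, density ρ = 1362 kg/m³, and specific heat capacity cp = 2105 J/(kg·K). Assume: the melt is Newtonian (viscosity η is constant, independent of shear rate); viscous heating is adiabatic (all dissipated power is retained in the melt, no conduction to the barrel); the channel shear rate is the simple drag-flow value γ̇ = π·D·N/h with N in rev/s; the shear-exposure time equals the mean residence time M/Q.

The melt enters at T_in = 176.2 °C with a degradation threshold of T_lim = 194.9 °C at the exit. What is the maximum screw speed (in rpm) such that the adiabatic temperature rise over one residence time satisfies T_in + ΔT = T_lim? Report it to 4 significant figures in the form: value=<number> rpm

value=11.53 rpm

Throughput in SI: Q_s = 154.4 kg/h ÷ 3600 s/h = 0.0428889 kg/s
t_res = M / Q_s = 13.82 ÷ 0.0428889 = 322.228 s
Convert to metres: D = 0.1098 m, h = 0.00769 m
ΔT_a = T_lim − T_in = 194.9 − 176.2 = 18.7 K
γ̇_max² = ΔT_a·ρ·cp/(η·t_res) = 18.7·1362·2105/(2238·322.228) = 74.3443 s⁻²
Take the square root: γ̇_max = √(74.3443) = 8.62231 s⁻¹
N_max = γ̇_max·h / (π·D) = 8.62231 · 0.00769 / (π · 0.1098) = 0.19222 rev/s = 11.5332 rpm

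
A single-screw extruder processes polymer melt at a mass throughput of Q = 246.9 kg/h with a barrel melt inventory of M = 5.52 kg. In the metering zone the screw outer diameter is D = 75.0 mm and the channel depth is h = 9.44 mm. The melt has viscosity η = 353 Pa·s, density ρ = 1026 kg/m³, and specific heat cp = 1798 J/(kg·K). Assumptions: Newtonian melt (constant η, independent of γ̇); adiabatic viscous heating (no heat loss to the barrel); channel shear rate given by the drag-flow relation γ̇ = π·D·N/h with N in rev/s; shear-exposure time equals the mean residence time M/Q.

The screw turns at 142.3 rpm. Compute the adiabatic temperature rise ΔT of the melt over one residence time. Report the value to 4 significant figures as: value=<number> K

Convert throughput: Q = 246.9 kg/h = 246.9/3600 = 0.0685833 kg/s
t_res = M / Q_s = 5.52 / 0.0685833 = 80.486 s
Convert to SI: D = 0.075 m, h = 0.00944 m, N = 142.3/60 = 2.37167 rev/s
γ̇ = π·D·N / h = π · 0.075 · 2.37167 / 0.00944 = 59.1961 s⁻¹
Adiabatic rise: ΔT = η γ̇² t_res / (ρ cp) = 353·(59.1961)²·80.486 / (1026·1798) = 53.9689 K

value=53.97 K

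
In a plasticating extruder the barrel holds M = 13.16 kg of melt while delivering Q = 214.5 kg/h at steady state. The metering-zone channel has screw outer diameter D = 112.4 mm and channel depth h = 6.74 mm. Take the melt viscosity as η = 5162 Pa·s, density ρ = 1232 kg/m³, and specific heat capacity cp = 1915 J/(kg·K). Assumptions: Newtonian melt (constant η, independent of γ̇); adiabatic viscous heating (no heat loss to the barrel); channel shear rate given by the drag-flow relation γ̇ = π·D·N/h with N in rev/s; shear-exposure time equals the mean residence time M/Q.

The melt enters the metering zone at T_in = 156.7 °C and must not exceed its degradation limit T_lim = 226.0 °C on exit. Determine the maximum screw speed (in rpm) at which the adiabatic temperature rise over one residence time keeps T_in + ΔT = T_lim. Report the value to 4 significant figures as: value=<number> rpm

Throughput in SI: Q_s = 214.5 kg/h ÷ 3600 s/h = 0.0595833 kg/s
t_res = M / Q_s = 13.16 ÷ 0.0595833 = 220.867 s
Geometry in SI: D = 112.4 mm → 0.1124 m, h = 6.74 mm → 0.00674 m
ΔT_a = T_lim − T_in = 226.0 − 156.7 = 69.3 K
γ̇_max² = ΔT_a·ρ·cp/(η·t_res) = 69.3·1232·1915/(5162·220.867) = 143.405 s⁻²
γ̇_max = sqrt(143.405) = 11.9752 s⁻¹
Solve γ̇ = πDN/h for N: N_max = γ̇_max·h/(π·D) = 11.9752 × 0.00674 / (π × 0.1124) = 0.228573 rev/s = 13.7144 rpm

value=13.71 rpm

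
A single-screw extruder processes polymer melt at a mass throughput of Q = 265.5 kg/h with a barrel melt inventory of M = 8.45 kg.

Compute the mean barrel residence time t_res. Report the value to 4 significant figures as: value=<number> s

Q_s = Q / 3600 = 265.5 / 3600 = 0.07375 kg/s
t_res = M / Q_s = 8.45 ÷ 0.07375 = 114.576 s

value=114.6 s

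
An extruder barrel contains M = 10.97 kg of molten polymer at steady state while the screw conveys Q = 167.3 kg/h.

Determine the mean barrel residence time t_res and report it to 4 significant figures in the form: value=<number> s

value=236.1 s

Throughput in SI: Q_s = 167.3 kg/h ÷ 3600 s/h = 0.0464722 kg/s
t_res = M / Q_s = 10.97 ÷ 0.0464722 = 236.055 s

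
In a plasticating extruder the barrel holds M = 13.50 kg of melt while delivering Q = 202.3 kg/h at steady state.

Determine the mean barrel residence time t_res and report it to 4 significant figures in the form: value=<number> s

Throughput in SI: Q_s = 202.3 kg/h ÷ 3600 s/h = 0.0561944 kg/s
t_res = M / Q_s = 13.50 ÷ 0.0561944 = 240.237 s

value=240.2 s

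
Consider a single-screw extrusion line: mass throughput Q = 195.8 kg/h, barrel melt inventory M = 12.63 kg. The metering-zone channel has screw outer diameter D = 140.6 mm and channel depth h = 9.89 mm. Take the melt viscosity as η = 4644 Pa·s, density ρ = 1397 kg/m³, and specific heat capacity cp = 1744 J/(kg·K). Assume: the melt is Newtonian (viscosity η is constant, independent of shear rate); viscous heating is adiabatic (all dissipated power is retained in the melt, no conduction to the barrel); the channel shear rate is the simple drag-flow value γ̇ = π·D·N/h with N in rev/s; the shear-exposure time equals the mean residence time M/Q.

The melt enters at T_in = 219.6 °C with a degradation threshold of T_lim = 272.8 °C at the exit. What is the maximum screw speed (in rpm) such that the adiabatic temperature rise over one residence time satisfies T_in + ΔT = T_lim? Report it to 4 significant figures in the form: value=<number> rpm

value=14.73 rpm

Q_s = Q / 3600 = 195.8 / 3600 = 0.0543889 kg/s
t_res = M / Q_s = 12.63 / 0.0543889 = 232.217 s
Convert to metres: D = 0.1406 m, h = 0.00989 m
ΔT_a = T_lim − T_in = 272.8 °C − 219.6 °C = 53.2 K
γ̇_max² = ΔT_a·ρ·cp/(η·t_res) = 53.2·1397·1744/(4644·232.217) = 120.19 s⁻²
Take the square root: γ̇_max = √(120.19) = 10.9631 s⁻¹
N_max = γ̇_max·h / (π·D) = 10.9631 · 0.00989 / (π · 0.1406) = 0.245468 rev/s = 14.7281 rpm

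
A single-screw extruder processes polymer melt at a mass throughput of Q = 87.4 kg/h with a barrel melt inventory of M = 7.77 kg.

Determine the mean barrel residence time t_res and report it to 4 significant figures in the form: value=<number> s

Convert throughput: Q = 87.4 kg/h = 87.4/3600 = 0.0242778 kg/s
t_res = M / Q_s = 7.77 ÷ 0.0242778 = 320.046 s

value=320.0 s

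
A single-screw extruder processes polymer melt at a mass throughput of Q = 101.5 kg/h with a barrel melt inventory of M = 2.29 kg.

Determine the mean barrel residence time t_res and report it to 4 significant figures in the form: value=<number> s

Convert throughput: Q = 101.5 kg/h = 101.5/3600 = 0.0281944 kg/s
Mean residence time: t_res = M/Q_s = 2.29 kg / 0.0281944 kg/s = 81.2217 s

value=81.22 s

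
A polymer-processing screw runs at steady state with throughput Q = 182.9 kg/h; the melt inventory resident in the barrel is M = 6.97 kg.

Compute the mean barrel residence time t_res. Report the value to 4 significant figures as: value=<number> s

Convert throughput: Q = 182.9 kg/h = 182.9/3600 = 0.0508056 kg/s
t_res = M / Q_s = 6.97 ÷ 0.0508056 = 137.19 s

value=137.2 s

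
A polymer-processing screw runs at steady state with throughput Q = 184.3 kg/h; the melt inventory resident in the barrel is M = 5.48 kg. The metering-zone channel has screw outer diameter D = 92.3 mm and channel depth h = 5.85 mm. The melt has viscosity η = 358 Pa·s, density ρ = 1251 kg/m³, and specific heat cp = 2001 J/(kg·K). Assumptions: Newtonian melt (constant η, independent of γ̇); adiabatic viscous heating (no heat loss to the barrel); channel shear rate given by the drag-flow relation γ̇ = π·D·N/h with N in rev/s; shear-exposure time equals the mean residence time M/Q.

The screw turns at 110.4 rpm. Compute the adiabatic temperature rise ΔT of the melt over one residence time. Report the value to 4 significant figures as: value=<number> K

value=127.3 K

Convert throughput: Q = 184.3 kg/h = 184.3/3600 = 0.0511944 kg/s
Mean residence time: t_res = M/Q_s = 5.48 kg / 0.0511944 kg/s = 107.043 s
Convert to SI: D = 0.0923 m, h = 0.00585 m, N = 110.4/60 = 1.84 rev/s
γ̇ = π·D·N / h = π · 0.0923 · 1.84 / 0.00585 = 91.2039 s⁻¹
Adiabatic rise: ΔT = η γ̇² t_res / (ρ cp) = 358·(91.2039)²·107.043 / (1251·2001) = 127.34 K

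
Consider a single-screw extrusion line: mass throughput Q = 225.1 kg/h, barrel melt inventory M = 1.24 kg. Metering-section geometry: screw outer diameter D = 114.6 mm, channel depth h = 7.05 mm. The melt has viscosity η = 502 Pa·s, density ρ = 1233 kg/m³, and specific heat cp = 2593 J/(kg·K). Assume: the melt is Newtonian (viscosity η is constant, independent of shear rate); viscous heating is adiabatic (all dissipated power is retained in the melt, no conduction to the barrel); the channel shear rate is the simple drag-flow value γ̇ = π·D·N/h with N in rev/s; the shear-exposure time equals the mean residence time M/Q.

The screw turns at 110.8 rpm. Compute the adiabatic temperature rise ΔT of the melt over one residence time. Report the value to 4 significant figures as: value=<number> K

value=27.69 K

Throughput in SI: Q_s = 225.1 kg/h ÷ 3600 s/h = 0.0625278 kg/s
t_res = M / Q_s = 1.24 / 0.0625278 = 19.8312 s
Geometry in metres: D = 114.6 mm → 0.1146 m, h = 7.05 mm → 0.00705 m; screw speed N = 110.8 rpm = 1.84667 rev/s
γ̇ = π·D·N / h = π · 0.1146 · 1.84667 / 0.00705 = 94.3048 s⁻¹
ΔT = η·γ̇²·t_res/(ρ·cp) = [502 × 94.3048² × 19.8312] / [1233 × 2593] = 27.692 K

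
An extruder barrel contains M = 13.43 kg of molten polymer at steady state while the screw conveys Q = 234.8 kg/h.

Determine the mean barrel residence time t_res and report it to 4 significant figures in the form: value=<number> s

Convert throughput: Q = 234.8 kg/h = 234.8/3600 = 0.0652222 kg/s
t_res = M / Q_s = 13.43 / 0.0652222 = 205.911 s

value=205.9 s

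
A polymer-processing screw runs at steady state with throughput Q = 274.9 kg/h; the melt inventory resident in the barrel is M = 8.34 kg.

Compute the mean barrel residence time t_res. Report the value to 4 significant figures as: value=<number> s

Convert throughput: Q = 274.9 kg/h = 274.9/3600 = 0.0763611 kg/s
t_res = M / Q_s = 8.34 / 0.0763611 = 109.218 s

value=109.2 s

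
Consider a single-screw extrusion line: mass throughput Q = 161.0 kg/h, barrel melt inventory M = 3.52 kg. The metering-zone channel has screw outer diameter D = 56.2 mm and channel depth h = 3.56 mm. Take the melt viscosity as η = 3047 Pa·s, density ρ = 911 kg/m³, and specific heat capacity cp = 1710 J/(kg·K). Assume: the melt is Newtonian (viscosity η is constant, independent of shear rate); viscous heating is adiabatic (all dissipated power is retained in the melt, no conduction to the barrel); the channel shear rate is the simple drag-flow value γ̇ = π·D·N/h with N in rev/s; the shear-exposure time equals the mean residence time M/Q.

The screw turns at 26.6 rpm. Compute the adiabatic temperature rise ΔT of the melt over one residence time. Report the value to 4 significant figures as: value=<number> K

Convert throughput: Q = 161.0 kg/h = 161.0/3600 = 0.0447222 kg/s
t_res = M / Q_s = 3.52 / 0.0447222 = 78.7081 s
D = 56.2 mm = 0.0562 m;  h = 3.56 mm = 0.00356 m;  N = 26.6 rpm / 60 = 0.443333 rev/s
Shear rate: γ̇ = πDN/h = π·0.0562·0.443333/0.00356 = 21.987 s⁻¹
ΔT = η·γ̇²·t_res/(ρ·cp) = [3047 × 21.987² × 78.7081] / [911 × 1710] = 74.4236 K

value=74.42 K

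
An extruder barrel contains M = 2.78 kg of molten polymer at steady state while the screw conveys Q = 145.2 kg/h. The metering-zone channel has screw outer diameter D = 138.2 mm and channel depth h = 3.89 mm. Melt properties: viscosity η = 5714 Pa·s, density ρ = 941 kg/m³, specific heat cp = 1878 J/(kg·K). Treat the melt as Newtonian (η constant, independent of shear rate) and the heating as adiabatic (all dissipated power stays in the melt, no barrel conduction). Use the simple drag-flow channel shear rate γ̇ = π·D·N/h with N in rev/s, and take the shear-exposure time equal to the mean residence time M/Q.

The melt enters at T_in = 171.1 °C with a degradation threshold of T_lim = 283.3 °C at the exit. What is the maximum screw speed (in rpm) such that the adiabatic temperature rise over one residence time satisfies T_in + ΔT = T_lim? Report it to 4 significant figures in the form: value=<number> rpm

value=12.06 rpm

Convert throughput: Q = 145.2 kg/h = 145.2/3600 = 0.0403333 kg/s
Mean residence time: t_res = M/Q_s = 2.78 kg / 0.0403333 kg/s = 68.9256 s
Convert to metres: D = 0.1382 m, h = 0.00389 m
Allowable rise: ΔT_a = T_lim − T_in = 283.3 − 171.1 = 112.2 K
γ̇_max² = ΔT_a·ρ·cp / (η·t_res) = [112.2 × 941 × 1878] / [5714 × 68.9256] = 503.451 s⁻²
γ̇_max = sqrt(503.451) = 22.4377 s⁻¹
N_max = γ̇_max·h / (π·D) = 22.4377 · 0.00389 / (π · 0.1382) = 0.201034 rev/s = 12.0621 rpm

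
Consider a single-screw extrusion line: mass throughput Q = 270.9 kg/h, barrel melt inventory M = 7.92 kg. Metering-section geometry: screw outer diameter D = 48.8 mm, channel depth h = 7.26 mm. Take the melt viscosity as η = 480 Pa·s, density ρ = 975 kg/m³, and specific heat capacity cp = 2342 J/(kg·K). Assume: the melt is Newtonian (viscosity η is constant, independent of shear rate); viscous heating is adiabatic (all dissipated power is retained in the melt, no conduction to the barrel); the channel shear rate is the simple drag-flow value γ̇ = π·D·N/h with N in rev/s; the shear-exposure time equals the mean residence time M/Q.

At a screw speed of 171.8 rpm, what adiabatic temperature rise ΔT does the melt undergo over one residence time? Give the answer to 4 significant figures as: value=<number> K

Q_s = Q / 3600 = 270.9 / 3600 = 0.07525 kg/s
Mean residence time: t_res = M/Q_s = 7.92 kg / 0.07525 kg/s = 105.249 s
Geometry in metres: D = 48.8 mm → 0.0488 m, h = 7.26 mm → 0.00726 m; screw speed N = 171.8 rpm = 2.86333 rev/s
Shear rate: γ̇ = πDN/h = π·0.0488·2.86333/0.00726 = 60.4651 s⁻¹
Adiabatic rise: ΔT = η γ̇² t_res / (ρ cp) = 480·(60.4651)²·105.249 / (975·2342) = 80.8869 K

value=80.89 K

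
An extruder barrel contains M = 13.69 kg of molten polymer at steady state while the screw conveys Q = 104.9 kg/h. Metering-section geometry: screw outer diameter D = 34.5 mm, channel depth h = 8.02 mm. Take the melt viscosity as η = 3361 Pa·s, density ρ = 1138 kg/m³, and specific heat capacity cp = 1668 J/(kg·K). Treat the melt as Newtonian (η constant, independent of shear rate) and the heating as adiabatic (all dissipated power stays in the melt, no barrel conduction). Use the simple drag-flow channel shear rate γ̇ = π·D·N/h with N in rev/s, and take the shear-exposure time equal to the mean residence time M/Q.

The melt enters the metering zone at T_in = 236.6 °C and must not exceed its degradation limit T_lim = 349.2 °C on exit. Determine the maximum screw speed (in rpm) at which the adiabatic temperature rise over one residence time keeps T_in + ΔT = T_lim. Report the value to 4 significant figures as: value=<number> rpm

value=51.65 rpm

Throughput in SI: Q_s = 104.9 kg/h ÷ 3600 s/h = 0.0291389 kg/s
t_res = M / Q_s = 13.69 ÷ 0.0291389 = 469.819 s
Geometry in SI: D = 34.5 mm → 0.0345 m, h = 8.02 mm → 0.00802 m
ΔT_a = T_lim − T_in = 349.2 °C − 236.6 °C = 112.6 K
Invert ΔT = ηγ̇²t_res/(ρcp) for γ̇: γ̇_max² = ΔT_a ρ cp / (η t_res) = 112.6·1138·1668 / (3361·469.819) = 135.356 s⁻²
Take the square root: γ̇_max = √(135.356) = 11.6343 s⁻¹
N_max = γ̇_max·h / (π·D) = 11.6343 · 0.00802 / (π · 0.0345) = 0.860883 rev/s = 51.653 rpm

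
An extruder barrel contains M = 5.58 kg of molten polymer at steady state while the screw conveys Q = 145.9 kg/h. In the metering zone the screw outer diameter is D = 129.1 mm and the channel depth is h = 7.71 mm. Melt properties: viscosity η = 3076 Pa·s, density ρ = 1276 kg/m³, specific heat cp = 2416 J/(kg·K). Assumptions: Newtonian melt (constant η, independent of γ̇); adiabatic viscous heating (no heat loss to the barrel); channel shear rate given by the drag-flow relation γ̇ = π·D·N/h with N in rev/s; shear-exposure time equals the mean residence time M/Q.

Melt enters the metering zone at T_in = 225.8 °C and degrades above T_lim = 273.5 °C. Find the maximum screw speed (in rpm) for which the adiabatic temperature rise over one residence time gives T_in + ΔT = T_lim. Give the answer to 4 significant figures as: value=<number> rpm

value=21.25 rpm

Convert throughput: Q = 145.9 kg/h = 145.9/3600 = 0.0405278 kg/s
t_res = M / Q_s = 5.58 / 0.0405278 = 137.683 s
Convert to metres: D = 0.1291 m, h = 0.00771 m
ΔT_a = T_lim − T_in = 273.5 °C − 225.8 °C = 47.7 K
γ̇_max² = ΔT_a·ρ·cp / (η·t_res) = [47.7 × 1276 × 2416] / [3076 × 137.683] = 347.215 s⁻²
Take the square root: γ̇_max = √(347.215) = 18.6337 s⁻¹
N_max = γ̇_max·h / (π·D) = 18.6337 · 0.00771 / (π · 0.1291) = 0.354224 rev/s = 21.2534 rpm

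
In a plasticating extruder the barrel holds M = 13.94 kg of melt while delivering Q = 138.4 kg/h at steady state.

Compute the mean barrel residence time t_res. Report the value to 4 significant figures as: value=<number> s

value=362.6 s

Throughput in SI: Q_s = 138.4 kg/h ÷ 3600 s/h = 0.0384444 kg/s
t_res = M / Q_s = 13.94 / 0.0384444 = 362.601 s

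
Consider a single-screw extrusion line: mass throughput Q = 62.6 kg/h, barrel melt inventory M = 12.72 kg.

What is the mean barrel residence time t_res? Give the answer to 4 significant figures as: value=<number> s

Q_s = Q / 3600 = 62.6 / 3600 = 0.0173889 kg/s
t_res = M / Q_s = 12.72 / 0.0173889 = 731.502 s

value=731.5 s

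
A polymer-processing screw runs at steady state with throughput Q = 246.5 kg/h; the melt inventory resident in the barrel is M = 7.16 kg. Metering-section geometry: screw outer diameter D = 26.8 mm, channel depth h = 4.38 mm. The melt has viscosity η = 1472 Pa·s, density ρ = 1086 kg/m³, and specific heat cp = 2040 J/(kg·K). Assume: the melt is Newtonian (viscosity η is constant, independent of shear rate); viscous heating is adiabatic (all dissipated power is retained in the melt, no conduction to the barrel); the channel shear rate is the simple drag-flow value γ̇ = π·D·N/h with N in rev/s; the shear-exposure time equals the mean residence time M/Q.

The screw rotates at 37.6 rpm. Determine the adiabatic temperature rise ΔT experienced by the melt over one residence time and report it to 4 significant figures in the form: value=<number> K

value=10.08 K

Q_s = Q / 3600 = 246.5 / 3600 = 0.0684722 kg/s
t_res = M / Q_s = 7.16 / 0.0684722 = 104.568 s
Geometry in metres: D = 26.8 mm → 0.0268 m, h = 4.38 mm → 0.00438 m; screw speed N = 37.6 rpm = 0.626667 rev/s
γ̇ = π·D·N / h = π · 0.0268 · 0.626667 / 0.00438 = 12.0461 s⁻¹
ΔT = η·γ̇²·t_res/(ρ·cp) = [1472 × 12.0461² × 104.568] / [1086 × 2040] = 10.0819 K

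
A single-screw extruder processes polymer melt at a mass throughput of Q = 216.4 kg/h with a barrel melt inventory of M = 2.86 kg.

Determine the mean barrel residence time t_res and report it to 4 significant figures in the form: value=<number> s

value=47.58 s

Throughput in SI: Q_s = 216.4 kg/h ÷ 3600 s/h = 0.0601111 kg/s
t_res = M / Q_s = 2.86 / 0.0601111 = 47.5786 s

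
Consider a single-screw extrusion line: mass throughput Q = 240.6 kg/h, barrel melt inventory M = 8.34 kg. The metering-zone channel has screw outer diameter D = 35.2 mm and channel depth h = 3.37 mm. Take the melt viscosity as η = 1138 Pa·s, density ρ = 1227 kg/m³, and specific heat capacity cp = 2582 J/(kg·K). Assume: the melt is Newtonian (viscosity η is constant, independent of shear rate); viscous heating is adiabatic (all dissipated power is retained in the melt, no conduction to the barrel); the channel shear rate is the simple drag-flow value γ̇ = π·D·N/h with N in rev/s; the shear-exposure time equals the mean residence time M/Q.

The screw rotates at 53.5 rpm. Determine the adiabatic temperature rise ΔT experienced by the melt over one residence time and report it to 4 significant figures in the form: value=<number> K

Convert throughput: Q = 240.6 kg/h = 240.6/3600 = 0.0668333 kg/s
Mean residence time: t_res = M/Q_s = 8.34 kg / 0.0668333 kg/s = 124.788 s
D = 35.2 mm = 0.0352 m;  h = 3.37 mm = 0.00337 m;  N = 53.5 rpm / 60 = 0.891667 rev/s
Shear rate: γ̇ = πDN/h = π·0.0352·0.891667/0.00337 = 29.2594 s⁻¹
ΔT = η·γ̇²·t_res/(ρ·cp) = [1138 × 29.2594² × 124.788] / [1227 × 2582] = 38.3747 K

value=38.37 K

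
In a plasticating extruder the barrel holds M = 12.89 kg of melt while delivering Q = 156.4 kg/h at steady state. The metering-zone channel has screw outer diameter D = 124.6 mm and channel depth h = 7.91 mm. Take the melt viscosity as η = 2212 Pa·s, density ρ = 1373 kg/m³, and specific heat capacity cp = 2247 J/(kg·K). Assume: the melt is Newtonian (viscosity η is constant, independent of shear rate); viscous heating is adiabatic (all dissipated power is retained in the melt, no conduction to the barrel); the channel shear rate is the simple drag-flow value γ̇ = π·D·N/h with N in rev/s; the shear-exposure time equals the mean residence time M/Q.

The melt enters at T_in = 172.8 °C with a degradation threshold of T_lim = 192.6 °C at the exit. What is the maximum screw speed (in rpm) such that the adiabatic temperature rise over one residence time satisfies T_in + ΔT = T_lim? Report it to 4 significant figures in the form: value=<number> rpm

value=11.70 rpm

Q_s = Q / 3600 = 156.4 / 3600 = 0.0434444 kg/s
t_res = M / Q_s = 12.89 ÷ 0.0434444 = 296.701 s
Convert to metres: D = 0.1246 m, h = 0.00791 m
ΔT_a = T_lim − T_in = 192.6 − 172.8 = 19.8 K
γ̇_max² = ΔT_a·ρ·cp/(η·t_res) = 19.8·1373·2247/(2212·296.701) = 93.0754 s⁻²
Take the square root: γ̇_max = √(93.0754) = 9.64756 s⁻¹
N_max = γ̇_max h / (πD) = 9.64756·0.00791/(π·0.1246) = 0.194951 rev/s → ×60 = 11.6971 rpm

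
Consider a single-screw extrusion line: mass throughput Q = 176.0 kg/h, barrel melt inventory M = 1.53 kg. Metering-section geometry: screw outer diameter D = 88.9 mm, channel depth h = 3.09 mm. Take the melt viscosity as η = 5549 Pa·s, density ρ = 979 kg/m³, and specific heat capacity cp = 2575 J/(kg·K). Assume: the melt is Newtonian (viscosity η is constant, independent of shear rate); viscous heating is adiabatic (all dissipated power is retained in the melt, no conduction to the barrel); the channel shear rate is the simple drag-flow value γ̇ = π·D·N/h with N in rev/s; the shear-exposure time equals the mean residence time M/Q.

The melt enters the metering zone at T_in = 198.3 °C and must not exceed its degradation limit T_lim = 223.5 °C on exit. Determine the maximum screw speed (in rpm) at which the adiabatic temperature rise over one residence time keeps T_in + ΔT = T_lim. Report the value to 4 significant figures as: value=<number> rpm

value=12.70 rpm

Convert throughput: Q = 176.0 kg/h = 176.0/3600 = 0.0488889 kg/s
t_res = M / Q_s = 1.53 / 0.0488889 = 31.2955 s
D = 88.9 mm = 0.0889 m;  h = 3.09 mm = 0.00309 m
Allowable rise: ΔT_a = T_lim − T_in = 223.5 − 198.3 = 25.2 K
γ̇_max² = ΔT_a·ρ·cp / (η·t_res) = [25.2 × 979 × 2575] / [5549 × 31.2955] = 365.817 s⁻²
Take the square root: γ̇_max = √(365.817) = 19.1264 s⁻¹
N_max = γ̇_max h / (πD) = 19.1264·0.00309/(π·0.0889) = 0.211611 rev/s → ×60 = 12.6967 rpm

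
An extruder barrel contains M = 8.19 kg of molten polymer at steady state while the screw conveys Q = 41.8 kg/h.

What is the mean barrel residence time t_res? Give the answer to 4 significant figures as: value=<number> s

value=705.4 s

Convert throughput: Q = 41.8 kg/h = 41.8/3600 = 0.0116111 kg/s
t_res = M / Q_s = 8.19 / 0.0116111 = 705.359 s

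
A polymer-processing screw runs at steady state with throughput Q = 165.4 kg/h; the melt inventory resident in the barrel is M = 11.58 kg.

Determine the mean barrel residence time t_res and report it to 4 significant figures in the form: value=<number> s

Q_s = Q / 3600 = 165.4 / 3600 = 0.0459444 kg/s
t_res = M / Q_s = 11.58 / 0.0459444 = 252.044 s

value=252.0 s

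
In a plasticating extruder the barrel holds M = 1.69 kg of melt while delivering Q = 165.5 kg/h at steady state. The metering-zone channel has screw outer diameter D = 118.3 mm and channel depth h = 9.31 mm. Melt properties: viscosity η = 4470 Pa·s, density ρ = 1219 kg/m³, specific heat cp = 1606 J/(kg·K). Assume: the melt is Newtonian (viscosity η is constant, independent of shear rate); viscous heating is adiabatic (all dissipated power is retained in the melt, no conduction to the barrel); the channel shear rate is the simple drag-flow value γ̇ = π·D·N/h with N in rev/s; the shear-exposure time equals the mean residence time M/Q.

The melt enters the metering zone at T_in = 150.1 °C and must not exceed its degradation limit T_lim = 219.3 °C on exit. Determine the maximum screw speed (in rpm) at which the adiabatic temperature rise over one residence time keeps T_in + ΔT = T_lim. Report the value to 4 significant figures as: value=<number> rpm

Throughput in SI: Q_s = 165.5 kg/h ÷ 3600 s/h = 0.0459722 kg/s
t_res = M / Q_s = 1.69 / 0.0459722 = 36.7613 s
Geometry in SI: D = 118.3 mm → 0.1183 m, h = 9.31 mm → 0.00931 m
ΔT_a = T_lim − T_in = 219.3 − 150.1 = 69.2 K
Invert ΔT = ηγ̇²t_res/(ρcp) for γ̇: γ̇_max² = ΔT_a ρ cp / (η t_res) = 69.2·1219·1606 / (4470·36.7613) = 824.435 s⁻²
γ̇_max = √824.435 = 28.713 s⁻¹
N_max = γ̇_max·h / (π·D) = 28.713 · 0.00931 / (π · 0.1183) = 0.719272 rev/s = 43.1563 rpm

value=43.16 rpm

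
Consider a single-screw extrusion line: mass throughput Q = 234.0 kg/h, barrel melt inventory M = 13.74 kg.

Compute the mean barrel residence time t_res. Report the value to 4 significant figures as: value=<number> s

Convert throughput: Q = 234.0 kg/h = 234.0/3600 = 0.065 kg/s
t_res = M / Q_s = 13.74 ÷ 0.065 = 211.385 s

value=211.4 s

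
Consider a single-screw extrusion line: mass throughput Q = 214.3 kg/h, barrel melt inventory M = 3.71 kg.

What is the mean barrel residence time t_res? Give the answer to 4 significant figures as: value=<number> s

value=62.32 s

Convert throughput: Q = 214.3 kg/h = 214.3/3600 = 0.0595278 kg/s
t_res = M / Q_s = 3.71 ÷ 0.0595278 = 62.3238 s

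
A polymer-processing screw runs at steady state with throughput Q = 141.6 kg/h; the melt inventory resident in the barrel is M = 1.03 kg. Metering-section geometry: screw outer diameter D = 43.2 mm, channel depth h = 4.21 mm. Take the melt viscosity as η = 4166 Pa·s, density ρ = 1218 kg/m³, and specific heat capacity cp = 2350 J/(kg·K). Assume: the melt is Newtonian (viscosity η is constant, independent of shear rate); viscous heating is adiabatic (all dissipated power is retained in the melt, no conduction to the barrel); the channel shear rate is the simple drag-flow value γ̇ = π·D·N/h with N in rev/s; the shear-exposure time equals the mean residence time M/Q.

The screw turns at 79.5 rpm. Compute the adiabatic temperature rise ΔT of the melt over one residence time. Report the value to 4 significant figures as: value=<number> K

Convert throughput: Q = 141.6 kg/h = 141.6/3600 = 0.0393333 kg/s
t_res = M / Q_s = 1.03 ÷ 0.0393333 = 26.1864 s
Convert to SI: D = 0.0432 m, h = 0.00421 m, N = 79.5/60 = 1.325 rev/s
γ̇ = π·D·N / h = π · 0.0432 · 1.325 / 0.00421 = 42.7137 s⁻¹
ΔT = η·γ̇²·t_res / (ρ·cp) = 4166 · (42.7137)² · 26.1864 / (1218 · 2350) = 69.5369 K

value=69.54 K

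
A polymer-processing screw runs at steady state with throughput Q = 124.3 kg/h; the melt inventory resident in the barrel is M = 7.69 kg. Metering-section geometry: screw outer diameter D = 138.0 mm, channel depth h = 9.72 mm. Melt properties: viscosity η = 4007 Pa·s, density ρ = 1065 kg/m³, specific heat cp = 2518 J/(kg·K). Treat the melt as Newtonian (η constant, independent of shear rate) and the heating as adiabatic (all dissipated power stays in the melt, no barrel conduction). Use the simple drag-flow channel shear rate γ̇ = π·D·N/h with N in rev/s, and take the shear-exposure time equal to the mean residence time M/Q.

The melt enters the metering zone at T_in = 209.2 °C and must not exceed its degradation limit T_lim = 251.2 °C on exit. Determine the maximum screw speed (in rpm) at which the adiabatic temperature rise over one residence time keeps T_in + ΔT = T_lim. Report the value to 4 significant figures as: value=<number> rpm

Convert throughput: Q = 124.3 kg/h = 124.3/3600 = 0.0345278 kg/s
Mean residence time: t_res = M/Q_s = 7.69 kg / 0.0345278 kg/s = 222.719 s
Convert to metres: D = 0.138 m, h = 0.00972 m
Allowable rise: ΔT_a = T_lim − T_in = 251.2 − 209.2 = 42 K
Invert ΔT = ηγ̇²t_res/(ρcp) for γ̇: γ̇_max² = ΔT_a ρ cp / (η t_res) = 42·1065·2518 / (4007·222.719) = 126.205 s⁻²
γ̇_max = sqrt(126.205) = 11.2341 s⁻¹
N_max = γ̇_max·h / (π·D) = 11.2341 · 0.00972 / (π · 0.138) = 0.25187 rev/s = 15.1122 rpm

value=15.11 rpm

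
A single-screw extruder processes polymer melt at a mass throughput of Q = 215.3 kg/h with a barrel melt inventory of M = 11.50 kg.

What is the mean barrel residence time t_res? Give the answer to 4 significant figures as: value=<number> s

value=192.3 s

Throughput in SI: Q_s = 215.3 kg/h ÷ 3600 s/h = 0.0598056 kg/s
t_res = M / Q_s = 11.50 / 0.0598056 = 192.29 s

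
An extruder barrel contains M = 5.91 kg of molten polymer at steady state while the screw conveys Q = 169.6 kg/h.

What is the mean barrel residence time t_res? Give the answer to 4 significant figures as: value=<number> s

value=125.4 s

Convert throughput: Q = 169.6 kg/h = 169.6/3600 = 0.0471111 kg/s
t_res = M / Q_s = 5.91 ÷ 0.0471111 = 125.448 s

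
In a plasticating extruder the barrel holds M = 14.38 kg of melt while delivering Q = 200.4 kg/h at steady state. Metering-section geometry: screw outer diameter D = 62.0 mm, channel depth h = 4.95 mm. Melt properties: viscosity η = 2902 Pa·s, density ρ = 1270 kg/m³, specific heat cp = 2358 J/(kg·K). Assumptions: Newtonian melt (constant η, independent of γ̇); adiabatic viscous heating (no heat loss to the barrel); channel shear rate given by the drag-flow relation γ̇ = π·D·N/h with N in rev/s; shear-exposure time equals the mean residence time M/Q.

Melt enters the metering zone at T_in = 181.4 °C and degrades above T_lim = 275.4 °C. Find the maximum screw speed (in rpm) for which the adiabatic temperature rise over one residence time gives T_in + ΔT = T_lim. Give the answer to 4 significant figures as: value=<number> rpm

Convert throughput: Q = 200.4 kg/h = 200.4/3600 = 0.0556667 kg/s
t_res = M / Q_s = 14.38 / 0.0556667 = 258.323 s
Convert to metres: D = 0.062 m, h = 0.00495 m
ΔT_a = T_lim − T_in = 275.4 − 181.4 = 94 K
Invert ΔT = ηγ̇²t_res/(ρcp) for γ̇: γ̇_max² = ΔT_a ρ cp / (η t_res) = 94·1270·2358 / (2902·258.323) = 375.504 s⁻²
Take the square root: γ̇_max = √(375.504) = 19.3779 s⁻¹
N_max = γ̇_max·h / (π·D) = 19.3779 · 0.00495 / (π · 0.062) = 0.49246 rev/s = 29.5476 rpm

value=29.55 rpm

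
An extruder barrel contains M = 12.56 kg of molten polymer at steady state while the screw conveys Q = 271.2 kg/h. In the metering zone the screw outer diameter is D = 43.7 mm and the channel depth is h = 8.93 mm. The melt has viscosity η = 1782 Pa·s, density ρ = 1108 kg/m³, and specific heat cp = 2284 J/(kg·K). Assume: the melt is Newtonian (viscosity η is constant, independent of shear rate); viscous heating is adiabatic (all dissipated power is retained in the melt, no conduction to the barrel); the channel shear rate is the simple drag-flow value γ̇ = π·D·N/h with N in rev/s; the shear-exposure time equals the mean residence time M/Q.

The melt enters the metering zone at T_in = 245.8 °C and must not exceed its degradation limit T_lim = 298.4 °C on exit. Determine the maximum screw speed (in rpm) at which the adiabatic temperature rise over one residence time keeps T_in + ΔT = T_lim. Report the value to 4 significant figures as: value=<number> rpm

value=82.61 rpm

Convert throughput: Q = 271.2 kg/h = 271.2/3600 = 0.0753333 kg/s
Mean residence time: t_res = M/Q_s = 12.56 kg / 0.0753333 kg/s = 166.726 s
Convert to metres: D = 0.0437 m, h = 0.00893 m
Allowable rise: ΔT_a = T_lim − T_in = 298.4 − 245.8 = 52.6 K
Invert ΔT = ηγ̇²t_res/(ρcp) for γ̇: γ̇_max² = ΔT_a ρ cp / (η t_res) = 52.6·1108·2284 / (1782·166.726) = 448.034 s⁻²
γ̇_max = √448.034 = 21.1668 s⁻¹
Solve γ̇ = πDN/h for N: N_max = γ̇_max·h/(π·D) = 21.1668 × 0.00893 / (π × 0.0437) = 1.37682 rev/s = 82.609 rpm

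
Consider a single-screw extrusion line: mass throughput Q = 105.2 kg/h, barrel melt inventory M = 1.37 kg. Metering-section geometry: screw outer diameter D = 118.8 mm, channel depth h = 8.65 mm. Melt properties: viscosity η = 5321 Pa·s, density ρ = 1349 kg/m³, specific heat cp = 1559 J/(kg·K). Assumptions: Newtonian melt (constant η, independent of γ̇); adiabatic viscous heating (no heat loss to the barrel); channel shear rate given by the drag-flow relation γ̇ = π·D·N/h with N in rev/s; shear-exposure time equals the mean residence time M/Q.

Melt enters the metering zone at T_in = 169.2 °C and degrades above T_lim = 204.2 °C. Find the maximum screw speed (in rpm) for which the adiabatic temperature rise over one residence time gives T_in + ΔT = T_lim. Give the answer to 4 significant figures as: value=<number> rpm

value=23.89 rpm

Throughput in SI: Q_s = 105.2 kg/h ÷ 3600 s/h = 0.0292222 kg/s
Mean residence time: t_res = M/Q_s = 1.37 kg / 0.0292222 kg/s = 46.8821 s
D = 118.8 mm = 0.1188 m;  h = 8.65 mm = 0.00865 m
ΔT_a = T_lim − T_in = 204.2 − 169.2 = 35 K
γ̇_max² = ΔT_a·ρ·cp / (η·t_res) = [35 × 1349 × 1559] / [5321 × 46.8821] = 295.07 s⁻²
γ̇_max = √295.07 = 17.1776 s⁻¹
N_max = γ̇_max·h / (π·D) = 17.1776 · 0.00865 / (π · 0.1188) = 0.398119 rev/s = 23.8871 rpm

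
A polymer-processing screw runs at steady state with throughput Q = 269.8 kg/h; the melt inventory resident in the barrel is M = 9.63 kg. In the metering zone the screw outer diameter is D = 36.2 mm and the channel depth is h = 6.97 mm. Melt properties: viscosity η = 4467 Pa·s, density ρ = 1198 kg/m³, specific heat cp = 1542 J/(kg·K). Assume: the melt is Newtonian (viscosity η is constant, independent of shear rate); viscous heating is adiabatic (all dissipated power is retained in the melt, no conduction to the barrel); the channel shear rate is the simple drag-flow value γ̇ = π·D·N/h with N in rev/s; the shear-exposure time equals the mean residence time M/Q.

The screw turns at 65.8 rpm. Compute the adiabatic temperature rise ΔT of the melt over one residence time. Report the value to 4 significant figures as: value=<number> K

value=99.49 K

Throughput in SI: Q_s = 269.8 kg/h ÷ 3600 s/h = 0.0749444 kg/s
t_res = M / Q_s = 9.63 / 0.0749444 = 128.495 s
D = 36.2 mm = 0.0362 m;  h = 6.97 mm = 0.00697 m;  N = 65.8 rpm / 60 = 1.09667 rev/s
γ̇ = π·D·N / h = π · 0.0362 · 1.09667 / 0.00697 = 17.8937 s⁻¹
ΔT = η·γ̇²·t_res / (ρ·cp) = 4467 · (17.8937)² · 128.495 / (1198 · 1542) = 99.4861 K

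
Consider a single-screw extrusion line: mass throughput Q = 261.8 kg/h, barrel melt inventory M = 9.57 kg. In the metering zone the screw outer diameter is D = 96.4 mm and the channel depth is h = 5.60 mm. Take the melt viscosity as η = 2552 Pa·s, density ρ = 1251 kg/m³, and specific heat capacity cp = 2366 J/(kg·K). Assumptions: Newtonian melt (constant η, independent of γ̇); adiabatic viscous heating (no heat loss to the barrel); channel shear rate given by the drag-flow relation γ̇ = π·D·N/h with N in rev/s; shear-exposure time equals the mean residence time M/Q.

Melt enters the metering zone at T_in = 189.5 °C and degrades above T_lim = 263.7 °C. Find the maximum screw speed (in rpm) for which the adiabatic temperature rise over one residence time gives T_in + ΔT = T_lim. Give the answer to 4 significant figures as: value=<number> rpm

Throughput in SI: Q_s = 261.8 kg/h ÷ 3600 s/h = 0.0727222 kg/s
t_res = M / Q_s = 9.57 ÷ 0.0727222 = 131.597 s
D = 96.4 mm = 0.0964 m;  h = 5.60 mm = 0.0056 m
ΔT_a = T_lim − T_in = 263.7 °C − 189.5 °C = 74.2 K
Invert ΔT = ηγ̇²t_res/(ρcp) for γ̇: γ̇_max² = ΔT_a ρ cp / (η t_res) = 74.2·1251·2366 / (2552·131.597) = 653.959 s⁻²
Take the square root: γ̇_max = √(653.959) = 25.5726 s⁻¹
N_max = γ̇_max·h / (π·D) = 25.5726 · 0.0056 / (π · 0.0964) = 0.472864 rev/s = 28.3718 rpm

value=28.37 rpm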